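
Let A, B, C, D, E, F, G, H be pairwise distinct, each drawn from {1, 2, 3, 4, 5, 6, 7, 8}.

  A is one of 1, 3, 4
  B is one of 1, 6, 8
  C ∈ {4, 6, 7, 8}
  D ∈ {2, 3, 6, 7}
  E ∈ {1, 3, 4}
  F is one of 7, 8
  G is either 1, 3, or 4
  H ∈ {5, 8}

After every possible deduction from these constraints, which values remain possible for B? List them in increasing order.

Among the 8 variables, 2 fits only D (and all 8 values in {1, 2, 3, 4, 5, 6, 7, 8} must be used), so D = 2.
The 7 still-open variables together cover exactly {1, 3, 4, 5, 6, 7, 8} — 7 values for 7 variables — and 5 appears only in H's list, so H = 5.
A, E, G between them cover only {1, 3, 4} — a naked triple. Remove those values from B, C.
No further eliminations apply; B can still be any of 6, 8.

6, 8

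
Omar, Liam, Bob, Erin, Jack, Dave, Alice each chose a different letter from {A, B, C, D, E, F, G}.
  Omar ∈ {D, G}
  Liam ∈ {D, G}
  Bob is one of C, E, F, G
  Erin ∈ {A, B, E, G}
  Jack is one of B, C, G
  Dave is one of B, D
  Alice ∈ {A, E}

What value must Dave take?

The 7 variables together cover exactly {A, B, C, D, E, F, G} — 7 values for 7 variables — and F appears only in Bob's list, so Bob = F.
The 6 still-open variables draw from only 6 values {A, B, C, D, E, G}, so each is used; only Jack can be C, hence Jack = C.
Omar and Liam share exactly the 2 values {D, G}; by pigeonhole those values go to them, so strike D, G from Erin, Dave.
So Dave = B.

B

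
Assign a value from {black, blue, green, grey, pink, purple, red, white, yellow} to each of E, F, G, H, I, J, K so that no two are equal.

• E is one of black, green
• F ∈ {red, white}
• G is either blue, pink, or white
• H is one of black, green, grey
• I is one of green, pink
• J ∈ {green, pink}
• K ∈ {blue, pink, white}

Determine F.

The 7 variables together cover exactly {black, blue, green, grey, pink, red, white} — 7 values for 7 variables — and grey appears only in H's list, so H = grey.
Among the 6 still-open variables, black fits only E (and all 6 values in {black, blue, green, pink, red, white} must be used), so E = black.
Among the 5 still-open variables, red fits only F (and all 5 values in {blue, green, pink, red, white} must be used), so F = red.

red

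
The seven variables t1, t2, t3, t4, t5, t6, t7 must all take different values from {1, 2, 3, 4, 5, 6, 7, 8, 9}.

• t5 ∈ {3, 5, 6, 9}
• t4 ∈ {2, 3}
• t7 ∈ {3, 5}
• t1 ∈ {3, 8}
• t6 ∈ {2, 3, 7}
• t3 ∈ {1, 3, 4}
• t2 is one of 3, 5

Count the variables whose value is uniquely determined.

3

The 2 variables t2 and t7 are confined to {3, 5}, which locks those values in; drop them from t1, t3, t4, t5, t6.
That leaves t1 = 8.
t4 has just one choice, so t4 = 2. Eliminate 2 elsewhere: t6.
That leaves t6 = 7.
Determined: t1=8, t4=2, t6=7. The other variables each still have more than one consistent value. That makes 3.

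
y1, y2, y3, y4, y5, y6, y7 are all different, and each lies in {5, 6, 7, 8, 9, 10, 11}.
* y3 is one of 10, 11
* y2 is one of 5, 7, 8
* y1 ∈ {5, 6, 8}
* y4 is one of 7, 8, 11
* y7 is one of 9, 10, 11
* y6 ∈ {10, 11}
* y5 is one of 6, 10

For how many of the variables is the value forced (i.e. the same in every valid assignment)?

The 7 variables together cover exactly {5, 6, 7, 8, 9, 10, 11} — 7 values for 7 variables — and 9 appears only in y7's list, so y7 = 9.
y3 and y6 between them cover only {10, 11} — a naked pair. Remove those values from y4, y5.
y5 has just one choice, so y5 = 6. Remove 6 from y1.
Determined: y5=6, y7=9. The other variables each still have more than one consistent value. That makes 2.

2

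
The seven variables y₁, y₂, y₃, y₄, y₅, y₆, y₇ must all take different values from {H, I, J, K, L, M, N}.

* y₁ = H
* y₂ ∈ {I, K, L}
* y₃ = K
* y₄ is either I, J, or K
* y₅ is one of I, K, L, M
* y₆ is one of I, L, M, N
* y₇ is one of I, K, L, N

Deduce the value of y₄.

y₁'s domain is down to {H}, so y₁ = H.
y₃ has just one choice, so y₃ = K. Eliminate K elsewhere: y₂, y₄, y₅, y₇.
Among the 5 still-open variables, J fits only y₄ (and all 5 values in {I, J, L, M, N} must be used), so y₄ = J.

J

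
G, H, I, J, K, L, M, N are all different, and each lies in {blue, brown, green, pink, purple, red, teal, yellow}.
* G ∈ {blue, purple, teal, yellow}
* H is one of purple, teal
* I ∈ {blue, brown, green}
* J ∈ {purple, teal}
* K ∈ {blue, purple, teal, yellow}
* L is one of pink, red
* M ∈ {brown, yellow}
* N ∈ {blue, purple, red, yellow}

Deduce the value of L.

pink

The 8 variables together cover exactly {blue, brown, green, pink, purple, red, teal, yellow} — 8 values for 8 variables — and green appears only in I's list, so I = green.
The 7 still-open variables draw from only 7 values {blue, brown, pink, purple, red, teal, yellow}, so each is used; only M can be brown, hence M = brown.
The 6 still-open variables together cover exactly {blue, pink, purple, red, teal, yellow} — 6 values for 6 variables — and pink appears only in L's list, so L = pink.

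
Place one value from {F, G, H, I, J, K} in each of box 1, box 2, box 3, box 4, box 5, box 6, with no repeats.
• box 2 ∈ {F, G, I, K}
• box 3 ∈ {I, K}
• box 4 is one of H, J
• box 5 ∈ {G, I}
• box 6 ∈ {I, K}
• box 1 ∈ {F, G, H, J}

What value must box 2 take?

The 2 variables box 3 and box 6 are confined to {I, K}, which locks those values in; drop them from box 2, box 5.
That leaves box 5 = G. So box 1, box 2 can't be G.
So box 2 = F.

F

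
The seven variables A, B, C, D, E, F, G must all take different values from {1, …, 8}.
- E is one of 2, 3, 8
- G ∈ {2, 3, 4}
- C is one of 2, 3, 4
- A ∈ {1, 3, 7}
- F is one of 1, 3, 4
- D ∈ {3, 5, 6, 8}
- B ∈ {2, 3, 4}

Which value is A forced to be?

7

B, C, G between them cover only {2, 3, 4} — a naked triple. Remove those values from A, D, E, F.
E has just one choice, so E = 8. Eliminate 8 elsewhere: D.
F must be 1 (only option left). Strike 1 from A.
So A = 7.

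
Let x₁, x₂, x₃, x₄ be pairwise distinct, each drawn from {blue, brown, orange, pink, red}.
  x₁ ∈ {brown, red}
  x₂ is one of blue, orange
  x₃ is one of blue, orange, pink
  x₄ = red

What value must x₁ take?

brown

x₄ has just one choice, so x₄ = red. Eliminate red elsewhere: x₁.
So x₁ = brown.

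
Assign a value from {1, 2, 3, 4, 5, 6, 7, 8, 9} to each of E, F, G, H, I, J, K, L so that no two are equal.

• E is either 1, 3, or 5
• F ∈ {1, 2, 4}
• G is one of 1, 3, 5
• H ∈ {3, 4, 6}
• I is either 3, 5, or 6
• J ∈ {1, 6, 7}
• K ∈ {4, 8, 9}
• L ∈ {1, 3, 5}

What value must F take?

The 3 variables E, G, L are confined to {1, 3, 5}, which locks those values in; drop them from F, H, I, J.
I's domain is down to {6}, so I = 6. Strike 6 from H, J.
That leaves J = 7.
H's domain is down to {4}, so H = 4. Strike 4 from F, K.
So F = 2.

2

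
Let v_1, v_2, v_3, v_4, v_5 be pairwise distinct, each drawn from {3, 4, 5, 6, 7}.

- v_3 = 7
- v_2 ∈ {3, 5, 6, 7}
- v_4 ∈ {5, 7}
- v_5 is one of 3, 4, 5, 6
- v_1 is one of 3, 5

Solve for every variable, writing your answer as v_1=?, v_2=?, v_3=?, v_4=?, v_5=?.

v_3's domain is down to {7}, so v_3 = 7. Strike 7 from v_2, v_4.
v_4 must be 5 (only option left). Strike 5 from v_1, v_2, v_5.
v_1's domain is down to {3}, so v_1 = 3. Remove 3 from v_2, v_5.
v_2 must be 6 (only option left). Eliminate 6 elsewhere: v_5.
v_5's domain is down to {4}, so v_5 = 4.

v_1=3, v_2=6, v_3=7, v_4=5, v_5=4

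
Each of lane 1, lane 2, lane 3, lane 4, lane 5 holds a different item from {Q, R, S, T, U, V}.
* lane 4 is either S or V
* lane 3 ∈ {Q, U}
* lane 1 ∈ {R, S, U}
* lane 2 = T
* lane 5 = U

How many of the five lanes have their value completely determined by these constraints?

3

lane 2 must be T (only option left).
That leaves lane 5 = U. Strike U from lane 1, lane 3.
lane 3's domain is down to {Q}, so lane 3 = Q.
Determined: lane 2=T, lane 3=Q, lane 5=U. The other lanes each still have more than one consistent value. That makes 3.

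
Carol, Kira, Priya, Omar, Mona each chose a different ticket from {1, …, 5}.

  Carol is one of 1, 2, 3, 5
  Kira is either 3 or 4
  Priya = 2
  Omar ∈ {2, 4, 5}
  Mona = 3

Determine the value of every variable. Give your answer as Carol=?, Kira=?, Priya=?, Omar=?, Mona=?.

Priya has just one choice, so Priya = 2. Eliminate 2 elsewhere: Carol, Omar.
Mona's domain is down to {3}, so Mona = 3. Remove 3 from Carol, Kira.
Kira has just one choice, so Kira = 4. Strike 4 from Omar.
Omar has just one choice, so Omar = 5. Remove 5 from Carol.
Carol has just one choice, so Carol = 1.

Carol=1, Kira=4, Priya=2, Omar=5, Mona=3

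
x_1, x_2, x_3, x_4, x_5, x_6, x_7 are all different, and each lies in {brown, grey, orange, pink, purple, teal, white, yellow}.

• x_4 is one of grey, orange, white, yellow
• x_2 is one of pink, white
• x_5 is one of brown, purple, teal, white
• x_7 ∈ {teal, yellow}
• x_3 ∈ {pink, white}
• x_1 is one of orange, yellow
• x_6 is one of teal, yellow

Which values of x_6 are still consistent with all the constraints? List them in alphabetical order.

teal, yellow

The 2 variables x_2 and x_3 are confined to {pink, white}, which locks those values in; drop them from x_4, x_5.
x_6 and x_7 between them cover only {teal, yellow} — a naked pair. Remove those values from x_1, x_4, x_5.
x_1 must be orange (only option left). So x_4 can't be orange.
That leaves x_4 = grey.
No further eliminations apply; x_6 can still be any of teal, yellow.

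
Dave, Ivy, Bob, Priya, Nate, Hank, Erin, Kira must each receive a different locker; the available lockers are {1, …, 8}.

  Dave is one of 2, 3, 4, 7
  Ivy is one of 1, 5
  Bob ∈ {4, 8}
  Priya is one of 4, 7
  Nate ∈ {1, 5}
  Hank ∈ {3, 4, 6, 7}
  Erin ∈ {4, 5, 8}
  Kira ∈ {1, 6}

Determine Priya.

7

Among the 8 variables, 2 fits only Dave (and all 8 values in {1, 2, 3, 4, 5, 6, 7, 8} must be used), so Dave = 2.
Among the 7 still-open variables, 3 fits only Hank (and all 7 values in {1, 3, 4, 5, 6, 7, 8} must be used), so Hank = 3.
The 6 still-open variables together cover exactly {1, 4, 5, 6, 7, 8} — 6 values for 6 variables — and 6 appears only in Kira's list, so Kira = 6.
The 5 still-open variables together cover exactly {1, 4, 5, 7, 8} — 5 values for 5 variables — and 7 appears only in Priya's list, so Priya = 7.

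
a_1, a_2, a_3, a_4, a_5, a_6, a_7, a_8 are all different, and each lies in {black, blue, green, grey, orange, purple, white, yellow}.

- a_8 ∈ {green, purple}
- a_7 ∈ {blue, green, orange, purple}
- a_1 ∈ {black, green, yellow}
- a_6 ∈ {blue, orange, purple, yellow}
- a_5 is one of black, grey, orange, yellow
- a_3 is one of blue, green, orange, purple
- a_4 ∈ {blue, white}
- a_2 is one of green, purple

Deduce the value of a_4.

white

The 8 variables together cover exactly {black, blue, green, grey, orange, purple, white, yellow} — 8 values for 8 variables — and grey appears only in a_5's list, so a_5 = grey.
Among the 7 still-open variables, black fits only a_1 (and all 7 values in {black, blue, green, orange, purple, white, yellow} must be used), so a_1 = black.
Among the 6 still-open variables, white fits only a_4 (and all 6 values in {blue, green, orange, purple, white, yellow} must be used), so a_4 = white.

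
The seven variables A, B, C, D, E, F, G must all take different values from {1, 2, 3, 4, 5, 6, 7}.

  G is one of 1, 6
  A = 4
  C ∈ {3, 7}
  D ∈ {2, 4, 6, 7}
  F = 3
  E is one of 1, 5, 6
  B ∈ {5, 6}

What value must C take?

A must be 4 (only option left). So D can't be 4.
F's domain is down to {3}, so F = 3. Strike 3 from C.
So C = 7.

7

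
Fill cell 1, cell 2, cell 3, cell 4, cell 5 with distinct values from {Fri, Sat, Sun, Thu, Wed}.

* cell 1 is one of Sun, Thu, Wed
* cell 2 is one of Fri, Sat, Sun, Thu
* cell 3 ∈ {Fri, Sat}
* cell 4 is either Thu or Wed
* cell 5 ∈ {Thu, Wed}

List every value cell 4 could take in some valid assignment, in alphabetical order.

Thu, Wed

cell 4 and cell 5 between them cover only {Thu, Wed} — a naked pair. Remove those values from cell 1, cell 2.
cell 1's domain is down to {Sun}, so cell 1 = Sun. Strike Sun from cell 2.
No further eliminations apply; cell 4 can still be any of Thu, Wed.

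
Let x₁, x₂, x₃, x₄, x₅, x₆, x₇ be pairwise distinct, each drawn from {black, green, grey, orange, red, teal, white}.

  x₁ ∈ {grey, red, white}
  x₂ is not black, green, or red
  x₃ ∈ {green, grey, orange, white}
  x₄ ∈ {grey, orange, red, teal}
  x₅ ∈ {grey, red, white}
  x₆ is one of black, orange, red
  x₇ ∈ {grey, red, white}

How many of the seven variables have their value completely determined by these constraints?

2

Among the 7 variables, black fits only x₆ (and all 7 values in {black, green, grey, orange, red, teal, white} must be used), so x₆ = black.
The 6 still-open variables draw from only 6 values {green, grey, orange, red, teal, white}, so each is used; only x₃ can be green, hence x₃ = green.
x₁, x₅, x₇ between them cover only {grey, red, white} — a naked triple. Remove those values from x₂, x₄.
Determined: x₃=green, x₆=black. The other variables each still have more than one consistent value. That makes 2.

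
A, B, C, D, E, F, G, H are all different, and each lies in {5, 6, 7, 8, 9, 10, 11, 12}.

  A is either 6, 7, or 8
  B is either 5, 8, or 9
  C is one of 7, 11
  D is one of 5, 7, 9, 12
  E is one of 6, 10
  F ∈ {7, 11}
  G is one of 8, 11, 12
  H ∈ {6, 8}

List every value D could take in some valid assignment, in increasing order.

The 8 variables together cover exactly {5, 6, 7, 8, 9, 10, 11, 12} — 8 values for 8 variables — and 10 appears only in E's list, so E = 10.
The 2 variables C and F are confined to {7, 11}, which locks those values in; drop them from A, D, G.
A and H share exactly the 2 values {6, 8}; by pigeonhole those values go to them, so strike 6, 8 from B, G.
That leaves G = 12. Strike 12 from D.
No further eliminations apply; D can still be any of 5, 9.

5, 9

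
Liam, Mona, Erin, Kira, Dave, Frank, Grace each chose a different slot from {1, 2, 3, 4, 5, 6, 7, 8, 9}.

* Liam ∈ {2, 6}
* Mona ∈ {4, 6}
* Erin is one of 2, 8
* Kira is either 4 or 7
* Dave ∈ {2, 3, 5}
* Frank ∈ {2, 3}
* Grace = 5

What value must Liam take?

Grace has just one choice, so Grace = 5. Eliminate 5 elsewhere: Dave.
The 6 still-open variables draw from only 6 values {2, 3, 4, 6, 7, 8}, so each is used; only Kira can be 7, hence Kira = 7.
The 5 still-open variables draw from only 5 values {2, 3, 4, 6, 8}, so each is used; only Mona can be 4, hence Mona = 4.
The 4 still-open variables together cover exactly {2, 3, 6, 8} — 4 values for 4 variables — and 6 appears only in Liam's list, so Liam = 6.

6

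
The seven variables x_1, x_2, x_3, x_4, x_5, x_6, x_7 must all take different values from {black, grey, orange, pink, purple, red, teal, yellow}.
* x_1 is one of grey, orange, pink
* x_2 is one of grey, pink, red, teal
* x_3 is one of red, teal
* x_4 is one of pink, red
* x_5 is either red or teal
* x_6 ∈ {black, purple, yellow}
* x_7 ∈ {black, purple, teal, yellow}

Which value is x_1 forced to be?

orange

The 2 variables x_3 and x_5 are confined to {red, teal}, which locks those values in; drop them from x_2, x_4, x_7.
x_4 must be pink (only option left). Remove pink from x_1, x_2.
x_2 has just one choice, so x_2 = grey. So x_1 can't be grey.
So x_1 = orange.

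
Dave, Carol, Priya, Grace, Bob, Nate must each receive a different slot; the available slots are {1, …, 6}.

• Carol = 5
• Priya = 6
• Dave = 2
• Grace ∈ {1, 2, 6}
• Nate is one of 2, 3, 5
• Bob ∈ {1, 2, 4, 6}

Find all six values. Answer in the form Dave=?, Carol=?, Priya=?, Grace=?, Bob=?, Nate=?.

Dave=2, Carol=5, Priya=6, Grace=1, Bob=4, Nate=3

Dave's domain is down to {2}, so Dave = 2. Eliminate 2 elsewhere: Grace, Bob, Nate.
Carol must be 5 (only option left). So Nate can't be 5.
That leaves Priya = 6. Remove 6 from Grace, Bob.
Grace has just one choice, so Grace = 1. Remove 1 from Bob.
Bob has just one choice, so Bob = 4.
That leaves Nate = 3.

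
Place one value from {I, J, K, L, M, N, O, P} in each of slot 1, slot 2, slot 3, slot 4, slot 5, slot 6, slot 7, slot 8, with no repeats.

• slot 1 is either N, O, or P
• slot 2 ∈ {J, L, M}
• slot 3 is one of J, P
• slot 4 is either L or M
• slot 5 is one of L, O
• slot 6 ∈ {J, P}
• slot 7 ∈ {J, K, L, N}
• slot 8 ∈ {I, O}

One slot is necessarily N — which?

slot 1

Among the 8 variables, I fits only slot 8 (and all 8 values in {I, J, K, L, M, N, O, P} must be used), so slot 8 = I.
The 7 still-open variables draw from only 7 values {J, K, L, M, N, O, P}, so each is used; only slot 7 can be K, hence slot 7 = K.
The 6 still-open variables together cover exactly {J, L, M, N, O, P} — 6 values for 6 variables — and N appears only in slot 1's list, so slot 1 = N.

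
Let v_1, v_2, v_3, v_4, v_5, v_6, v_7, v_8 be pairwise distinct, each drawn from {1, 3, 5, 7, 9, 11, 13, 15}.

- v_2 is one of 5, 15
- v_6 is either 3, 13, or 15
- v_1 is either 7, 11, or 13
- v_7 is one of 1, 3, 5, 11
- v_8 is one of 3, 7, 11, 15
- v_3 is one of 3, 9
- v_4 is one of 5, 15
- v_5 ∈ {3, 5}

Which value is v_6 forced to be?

The 8 variables draw from only 8 values {1, 3, 5, 7, 9, 11, 13, 15}, so each is used; only v_7 can be 1, hence v_7 = 1.
Among the 7 still-open variables, 9 fits only v_3 (and all 7 values in {3, 5, 7, 9, 11, 13, 15} must be used), so v_3 = 9.
The 2 variables v_2 and v_4 are confined to {5, 15}, which locks those values in; drop them from v_5, v_6, v_8.
v_5 must be 3 (only option left). Remove 3 from v_6, v_8.
So v_6 = 13.

13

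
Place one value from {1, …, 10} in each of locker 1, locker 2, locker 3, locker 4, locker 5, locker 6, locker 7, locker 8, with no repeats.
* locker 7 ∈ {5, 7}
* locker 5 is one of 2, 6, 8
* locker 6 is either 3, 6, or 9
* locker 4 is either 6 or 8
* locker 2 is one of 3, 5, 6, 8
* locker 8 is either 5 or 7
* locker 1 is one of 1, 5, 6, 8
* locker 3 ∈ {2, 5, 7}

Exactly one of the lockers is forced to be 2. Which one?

locker 3

Among the 8 variables, 1 fits only locker 1 (and all 8 values in {1, 2, 3, 5, 6, 7, 8, 9} must be used), so locker 1 = 1.
The 7 still-open variables together cover exactly {2, 3, 5, 6, 7, 8, 9} — 7 values for 7 variables — and 9 appears only in locker 6's list, so locker 6 = 9.
Among the 6 still-open variables, 3 fits only locker 2 (and all 6 values in {2, 3, 5, 6, 7, 8} must be used), so locker 2 = 3.
locker 7 and locker 8 between them cover only {5, 7} — a naked pair. Remove those values from locker 3.
So 2 goes to locker 3.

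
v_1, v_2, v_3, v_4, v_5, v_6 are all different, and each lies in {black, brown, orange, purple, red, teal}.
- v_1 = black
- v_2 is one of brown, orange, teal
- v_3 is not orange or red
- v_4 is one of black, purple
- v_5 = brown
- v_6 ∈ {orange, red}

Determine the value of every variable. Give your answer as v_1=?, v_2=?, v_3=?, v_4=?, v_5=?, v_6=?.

v_1 must be black (only option left). Remove black from v_3, v_4.
That leaves v_4 = purple. Strike purple from v_3.
v_5 must be brown (only option left). Strike brown from v_2, v_3.
v_3 must be teal (only option left). Eliminate teal elsewhere: v_2.
v_2 has just one choice, so v_2 = orange. Strike orange from v_6.
v_6 must be red (only option left).

v_1=black, v_2=orange, v_3=teal, v_4=purple, v_5=brown, v_6=red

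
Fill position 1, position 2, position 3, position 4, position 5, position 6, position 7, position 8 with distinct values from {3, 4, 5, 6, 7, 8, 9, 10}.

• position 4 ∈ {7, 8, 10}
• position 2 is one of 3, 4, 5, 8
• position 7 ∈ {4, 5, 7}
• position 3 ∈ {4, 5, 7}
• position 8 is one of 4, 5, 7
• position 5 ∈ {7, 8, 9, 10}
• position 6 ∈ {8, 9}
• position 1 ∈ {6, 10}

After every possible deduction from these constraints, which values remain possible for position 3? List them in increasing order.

4, 5, 7

The 8 variables together cover exactly {3, 4, 5, 6, 7, 8, 9, 10} — 8 values for 8 variables — and 3 appears only in position 2's list, so position 2 = 3.
The 7 still-open variables draw from only 7 values {4, 5, 6, 7, 8, 9, 10}, so each is used; only position 1 can be 6, hence position 1 = 6.
position 3, position 7, position 8 share exactly the 3 values {4, 5, 7}; by pigeonhole those values go to them, so strike 4, 5, 7 from position 4, position 5.
No further eliminations apply; position 3 can still be any of 4, 5, 7.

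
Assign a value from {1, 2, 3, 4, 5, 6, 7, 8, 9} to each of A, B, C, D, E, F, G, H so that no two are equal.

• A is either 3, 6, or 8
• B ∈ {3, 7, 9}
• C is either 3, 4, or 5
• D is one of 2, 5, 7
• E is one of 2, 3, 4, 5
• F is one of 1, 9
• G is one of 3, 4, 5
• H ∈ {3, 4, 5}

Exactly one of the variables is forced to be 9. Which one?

B

C, G, H share exactly the 3 values {3, 4, 5}; by pigeonhole those values go to them, so strike 3, 4, 5 from A, B, D, E.
That leaves E = 2. Strike 2 from D.
D's domain is down to {7}, so D = 7. Strike 7 from B.
So 9 goes to B.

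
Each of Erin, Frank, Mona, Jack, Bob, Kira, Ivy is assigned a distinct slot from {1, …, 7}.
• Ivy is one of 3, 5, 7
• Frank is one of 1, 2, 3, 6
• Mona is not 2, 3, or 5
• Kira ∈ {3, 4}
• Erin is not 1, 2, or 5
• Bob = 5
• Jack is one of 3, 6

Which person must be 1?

Mona

Bob's domain is down to {5}, so Bob = 5. Strike 5 from Ivy.
The 6 still-open variables draw from only 6 values {1, 2, 3, 4, 6, 7}, so each is used; only Frank can be 2, hence Frank = 2.
Among the 5 still-open variables, 1 fits only Mona (and all 5 values in {1, 3, 4, 6, 7} must be used), so Mona = 1.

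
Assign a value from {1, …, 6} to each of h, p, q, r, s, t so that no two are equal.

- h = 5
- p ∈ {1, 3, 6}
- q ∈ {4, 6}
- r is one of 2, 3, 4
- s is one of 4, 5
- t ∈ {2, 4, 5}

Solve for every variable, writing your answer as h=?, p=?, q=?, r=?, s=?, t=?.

h=5, p=1, q=6, r=3, s=4, t=2

h's domain is down to {5}, so h = 5. So s, t can't be 5.
s must be 4 (only option left). Strike 4 from q, r, t.
t must be 2 (only option left). Remove 2 from r.
q has just one choice, so q = 6. So p can't be 6.
r's domain is down to {3}, so r = 3. So p can't be 3.
p has just one choice, so p = 1.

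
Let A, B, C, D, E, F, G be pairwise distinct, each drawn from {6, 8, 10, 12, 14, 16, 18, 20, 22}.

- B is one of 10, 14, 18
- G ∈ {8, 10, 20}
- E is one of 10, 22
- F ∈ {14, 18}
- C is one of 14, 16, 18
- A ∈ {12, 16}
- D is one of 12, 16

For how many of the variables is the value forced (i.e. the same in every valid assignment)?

2

A and D between them cover only {12, 16} — a naked pair. Remove those values from C.
The 2 variables C and F are confined to {14, 18}, which locks those values in; drop them from B.
B must be 10 (only option left). Strike 10 from E, G.
E has just one choice, so E = 22.
Determined: B=10, E=22. The other variables each still have more than one consistent value. That makes 2.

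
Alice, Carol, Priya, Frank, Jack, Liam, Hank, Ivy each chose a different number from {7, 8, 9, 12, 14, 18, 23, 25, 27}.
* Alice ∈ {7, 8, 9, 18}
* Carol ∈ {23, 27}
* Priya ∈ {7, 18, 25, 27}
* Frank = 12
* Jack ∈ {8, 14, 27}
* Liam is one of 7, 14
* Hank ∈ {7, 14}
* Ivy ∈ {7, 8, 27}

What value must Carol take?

23

Frank has just one choice, so Frank = 12.
Liam and Hank share exactly the 2 values {7, 14}; by pigeonhole those values go to them, so strike 7, 14 from Alice, Priya, Jack, Ivy.
Jack and Ivy share exactly the 2 values {8, 27}; by pigeonhole those values go to them, so strike 8, 27 from Alice, Carol, Priya.
So Carol = 23.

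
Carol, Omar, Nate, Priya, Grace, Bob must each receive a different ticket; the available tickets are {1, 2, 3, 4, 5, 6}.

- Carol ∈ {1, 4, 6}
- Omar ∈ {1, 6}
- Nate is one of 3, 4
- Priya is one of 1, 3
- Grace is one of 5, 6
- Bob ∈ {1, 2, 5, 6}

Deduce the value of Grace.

5

Among the 6 variables, 2 fits only Bob (and all 6 values in {1, 2, 3, 4, 5, 6} must be used), so Bob = 2.
Among the 5 still-open variables, 5 fits only Grace (and all 5 values in {1, 3, 4, 5, 6} must be used), so Grace = 5.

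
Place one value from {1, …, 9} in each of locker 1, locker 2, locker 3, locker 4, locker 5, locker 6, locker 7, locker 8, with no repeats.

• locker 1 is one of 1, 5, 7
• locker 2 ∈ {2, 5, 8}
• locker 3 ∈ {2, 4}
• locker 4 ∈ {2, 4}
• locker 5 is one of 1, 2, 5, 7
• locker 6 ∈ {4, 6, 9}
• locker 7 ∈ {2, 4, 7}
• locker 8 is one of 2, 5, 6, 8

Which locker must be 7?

The 8 variables draw from only 8 values {1, 2, 4, 5, 6, 7, 8, 9}, so each is used; only locker 6 can be 9, hence locker 6 = 9.
Among the 7 still-open variables, 6 fits only locker 8 (and all 7 values in {1, 2, 4, 5, 6, 7, 8} must be used), so locker 8 = 6.
The 6 still-open variables draw from only 6 values {1, 2, 4, 5, 7, 8}, so each is used; only locker 2 can be 8, hence locker 2 = 8.
The 2 variables locker 3 and locker 4 are confined to {2, 4}, which locks those values in; drop them from locker 5, locker 7.
So 7 goes to locker 7.

locker 7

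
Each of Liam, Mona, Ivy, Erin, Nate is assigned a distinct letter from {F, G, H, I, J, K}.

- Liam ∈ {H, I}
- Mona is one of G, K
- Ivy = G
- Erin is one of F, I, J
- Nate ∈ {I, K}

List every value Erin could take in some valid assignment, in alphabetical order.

F, J

Ivy has just one choice, so Ivy = G. Strike G from Mona.
That leaves Mona = K. Eliminate K elsewhere: Nate.
Nate's domain is down to {I}, so Nate = I. Remove I from Liam, Erin.
Liam's domain is down to {H}, so Liam = H.
No further eliminations apply; Erin can still be any of F, J.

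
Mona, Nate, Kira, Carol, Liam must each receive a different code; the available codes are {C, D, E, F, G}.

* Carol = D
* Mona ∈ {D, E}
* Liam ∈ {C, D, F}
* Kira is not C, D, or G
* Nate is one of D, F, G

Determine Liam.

C

Carol's domain is down to {D}, so Carol = D. Strike D from Mona, Nate, Liam.
Mona must be E (only option left). Strike E from Kira.
Kira must be F (only option left). Remove F from Nate, Liam.
So Liam = C.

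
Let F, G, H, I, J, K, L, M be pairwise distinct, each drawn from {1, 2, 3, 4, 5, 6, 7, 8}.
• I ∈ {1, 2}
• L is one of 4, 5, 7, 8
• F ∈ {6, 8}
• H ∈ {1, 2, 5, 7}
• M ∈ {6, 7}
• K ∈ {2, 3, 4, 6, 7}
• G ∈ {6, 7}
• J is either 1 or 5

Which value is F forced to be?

The 8 variables draw from only 8 values {1, 2, 3, 4, 5, 6, 7, 8}, so each is used; only K can be 3, hence K = 3.
The 7 still-open variables together cover exactly {1, 2, 4, 5, 6, 7, 8} — 7 values for 7 variables — and 4 appears only in L's list, so L = 4.
Among the 6 still-open variables, 8 fits only F (and all 6 values in {1, 2, 5, 6, 7, 8} must be used), so F = 8.

8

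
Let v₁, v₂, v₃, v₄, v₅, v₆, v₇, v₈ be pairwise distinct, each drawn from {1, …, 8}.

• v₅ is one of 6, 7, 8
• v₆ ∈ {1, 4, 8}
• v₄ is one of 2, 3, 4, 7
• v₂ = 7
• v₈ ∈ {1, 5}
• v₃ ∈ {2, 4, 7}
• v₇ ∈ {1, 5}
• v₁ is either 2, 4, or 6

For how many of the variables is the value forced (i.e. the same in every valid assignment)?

2

v₂ must be 7 (only option left). So v₃, v₄, v₅ can't be 7.
The 7 still-open variables draw from only 7 values {1, 2, 3, 4, 5, 6, 8}, so each is used; only v₄ can be 3, hence v₄ = 3.
v₇ and v₈ share exactly the 2 values {1, 5}; by pigeonhole those values go to them, so strike 1, 5 from v₆.
Determined: v₂=7, v₄=3. The other variables each still have more than one consistent value. That makes 2.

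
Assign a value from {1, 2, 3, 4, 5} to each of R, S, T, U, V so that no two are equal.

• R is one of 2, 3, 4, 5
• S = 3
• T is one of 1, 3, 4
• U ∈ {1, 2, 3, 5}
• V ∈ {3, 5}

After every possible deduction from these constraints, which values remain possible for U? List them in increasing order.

1, 2

S has just one choice, so S = 3. Remove 3 from R, T, U, V.
That leaves V = 5. So R, U can't be 5.
No further eliminations apply; U can still be any of 1, 2.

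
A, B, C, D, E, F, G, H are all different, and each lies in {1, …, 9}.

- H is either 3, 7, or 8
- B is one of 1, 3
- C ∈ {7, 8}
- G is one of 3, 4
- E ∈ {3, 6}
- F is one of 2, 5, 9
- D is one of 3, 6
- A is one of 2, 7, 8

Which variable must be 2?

A

D and E share exactly the 2 values {3, 6}; by pigeonhole those values go to them, so strike 3, 6 from B, G, H.
B must be 1 (only option left).
G has just one choice, so G = 4.
The 2 variables C and H are confined to {7, 8}, which locks those values in; drop them from A.
So 2 goes to A.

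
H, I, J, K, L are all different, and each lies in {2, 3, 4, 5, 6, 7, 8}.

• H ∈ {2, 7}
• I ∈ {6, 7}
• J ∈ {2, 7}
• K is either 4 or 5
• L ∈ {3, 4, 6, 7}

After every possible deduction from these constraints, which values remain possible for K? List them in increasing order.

H and J between them cover only {2, 7} — a naked pair. Remove those values from I, L.
I's domain is down to {6}, so I = 6. Remove 6 from L.
No further eliminations apply; K can still be any of 4, 5.

4, 5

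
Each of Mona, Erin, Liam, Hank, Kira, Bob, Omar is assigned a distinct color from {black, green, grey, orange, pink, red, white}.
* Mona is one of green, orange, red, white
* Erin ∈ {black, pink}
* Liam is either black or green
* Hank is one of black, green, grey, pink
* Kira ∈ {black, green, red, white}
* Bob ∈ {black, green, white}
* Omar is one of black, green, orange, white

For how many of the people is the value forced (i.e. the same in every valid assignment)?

Among the 7 variables, grey fits only Hank (and all 7 values in {black, green, grey, orange, pink, red, white} must be used), so Hank = grey.
The 6 still-open variables together cover exactly {black, green, orange, pink, red, white} — 6 values for 6 variables — and pink appears only in Erin's list, so Erin = pink.
Determined: Erin=pink, Hank=grey. The other people each still have more than one consistent value. That makes 2.

2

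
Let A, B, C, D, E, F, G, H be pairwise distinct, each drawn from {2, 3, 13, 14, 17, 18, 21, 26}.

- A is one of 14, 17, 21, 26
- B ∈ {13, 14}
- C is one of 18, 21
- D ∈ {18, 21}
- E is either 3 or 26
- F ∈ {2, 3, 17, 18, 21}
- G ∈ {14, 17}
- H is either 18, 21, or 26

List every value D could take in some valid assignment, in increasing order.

Among the 8 variables, 2 fits only F (and all 8 values in {2, 3, 13, 14, 17, 18, 21, 26} must be used), so F = 2.
The 7 still-open variables draw from only 7 values {3, 13, 14, 17, 18, 21, 26}, so each is used; only E can be 3, hence E = 3.
Among the 6 still-open variables, 13 fits only B (and all 6 values in {13, 14, 17, 18, 21, 26} must be used), so B = 13.
The 2 variables C and D are confined to {18, 21}, which locks those values in; drop them from A, H.
H has just one choice, so H = 26. So A can't be 26.
No further eliminations apply; D can still be any of 18, 21.

18, 21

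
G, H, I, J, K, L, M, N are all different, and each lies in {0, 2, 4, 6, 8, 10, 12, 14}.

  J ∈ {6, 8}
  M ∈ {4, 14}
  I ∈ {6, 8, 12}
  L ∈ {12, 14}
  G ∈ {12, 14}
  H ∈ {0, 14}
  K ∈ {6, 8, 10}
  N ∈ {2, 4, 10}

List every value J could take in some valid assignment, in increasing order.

The 8 variables together cover exactly {0, 2, 4, 6, 8, 10, 12, 14} — 8 values for 8 variables — and 0 appears only in H's list, so H = 0.
Among the 7 still-open variables, 2 fits only N (and all 7 values in {2, 4, 6, 8, 10, 12, 14} must be used), so N = 2.
The 6 still-open variables draw from only 6 values {4, 6, 8, 10, 12, 14}, so each is used; only M can be 4, hence M = 4.
The 5 still-open variables together cover exactly {6, 8, 10, 12, 14} — 5 values for 5 variables — and 10 appears only in K's list, so K = 10.
G and L between them cover only {12, 14} — a naked pair. Remove those values from I.
No further eliminations apply; J can still be any of 6, 8.

6, 8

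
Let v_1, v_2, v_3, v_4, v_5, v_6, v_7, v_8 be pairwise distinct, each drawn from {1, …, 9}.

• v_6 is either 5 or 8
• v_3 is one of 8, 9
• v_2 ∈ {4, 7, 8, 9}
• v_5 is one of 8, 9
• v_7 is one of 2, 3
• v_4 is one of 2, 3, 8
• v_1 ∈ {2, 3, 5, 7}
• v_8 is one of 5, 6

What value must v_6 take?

The 8 variables together cover exactly {2, 3, 4, 5, 6, 7, 8, 9} — 8 values for 8 variables — and 4 appears only in v_2's list, so v_2 = 4.
Among the 7 still-open variables, 6 fits only v_8 (and all 7 values in {2, 3, 5, 6, 7, 8, 9} must be used), so v_8 = 6.
Among the 6 still-open variables, 7 fits only v_1 (and all 6 values in {2, 3, 5, 7, 8, 9} must be used), so v_1 = 7.
The 5 still-open variables draw from only 5 values {2, 3, 5, 8, 9}, so each is used; only v_6 can be 5, hence v_6 = 5.

5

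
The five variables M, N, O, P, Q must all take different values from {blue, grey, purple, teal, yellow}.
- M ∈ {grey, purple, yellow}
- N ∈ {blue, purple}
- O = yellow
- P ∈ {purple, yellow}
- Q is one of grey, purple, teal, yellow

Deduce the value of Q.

O has just one choice, so O = yellow. Remove yellow from M, P, Q.
P has just one choice, so P = purple. So M, N, Q can't be purple.
That leaves M = grey. Strike grey from Q.
So Q = teal.

teal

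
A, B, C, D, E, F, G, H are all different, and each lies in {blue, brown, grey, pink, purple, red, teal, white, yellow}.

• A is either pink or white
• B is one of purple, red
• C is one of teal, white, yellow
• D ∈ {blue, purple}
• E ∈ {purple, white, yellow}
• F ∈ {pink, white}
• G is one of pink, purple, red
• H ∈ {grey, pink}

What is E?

The 8 variables draw from only 8 values {blue, grey, pink, purple, red, teal, white, yellow}, so each is used; only D can be blue, hence D = blue.
The 7 still-open variables together cover exactly {grey, pink, purple, red, teal, white, yellow} — 7 values for 7 variables — and grey appears only in H's list, so H = grey.
Among the 6 still-open variables, teal fits only C (and all 6 values in {pink, purple, red, teal, white, yellow} must be used), so C = teal.
The 5 still-open variables draw from only 5 values {pink, purple, red, white, yellow}, so each is used; only E can be yellow, hence E = yellow.

yellow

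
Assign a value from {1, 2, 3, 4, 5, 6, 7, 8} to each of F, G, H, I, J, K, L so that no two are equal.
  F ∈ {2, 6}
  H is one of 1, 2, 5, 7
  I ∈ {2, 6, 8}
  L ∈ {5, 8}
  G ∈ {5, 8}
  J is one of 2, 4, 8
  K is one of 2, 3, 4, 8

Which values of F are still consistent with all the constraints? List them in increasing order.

The 2 variables G and L are confined to {5, 8}, which locks those values in; drop them from H, I, J, K.
The 2 variables F and I are confined to {2, 6}, which locks those values in; drop them from H, J, K.
J must be 4 (only option left). Eliminate 4 elsewhere: K.
That leaves K = 3.
No further eliminations apply; F can still be any of 2, 6.

2, 6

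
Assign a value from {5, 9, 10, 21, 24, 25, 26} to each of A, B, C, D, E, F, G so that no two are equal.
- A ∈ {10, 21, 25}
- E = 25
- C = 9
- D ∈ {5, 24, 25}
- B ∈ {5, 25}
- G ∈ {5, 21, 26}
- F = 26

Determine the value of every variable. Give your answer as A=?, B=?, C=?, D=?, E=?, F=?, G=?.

C has just one choice, so C = 9.
That leaves E = 25. So A, B, D can't be 25.
F must be 26 (only option left). So G can't be 26.
B must be 5 (only option left). So D, G can't be 5.
D's domain is down to {24}, so D = 24.
G has just one choice, so G = 21. Strike 21 from A.
A has just one choice, so A = 10.

A=10, B=5, C=9, D=24, E=25, F=26, G=21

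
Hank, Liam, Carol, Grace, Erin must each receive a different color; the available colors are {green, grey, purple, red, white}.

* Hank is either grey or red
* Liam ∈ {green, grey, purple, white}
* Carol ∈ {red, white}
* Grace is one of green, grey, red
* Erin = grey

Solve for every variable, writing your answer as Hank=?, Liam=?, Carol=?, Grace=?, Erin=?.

Hank=red, Liam=purple, Carol=white, Grace=green, Erin=grey

Erin has just one choice, so Erin = grey. Strike grey from Hank, Liam, Grace.
Hank's domain is down to {red}, so Hank = red. So Carol, Grace can't be red.
That leaves Carol = white. So Liam can't be white.
That leaves Grace = green. Strike green from Liam.
Liam has just one choice, so Liam = purple.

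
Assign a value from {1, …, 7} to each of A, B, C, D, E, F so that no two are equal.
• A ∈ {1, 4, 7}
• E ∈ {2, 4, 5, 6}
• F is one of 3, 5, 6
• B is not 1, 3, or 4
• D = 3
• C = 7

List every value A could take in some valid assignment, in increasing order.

1, 4

C's domain is down to {7}, so C = 7. Strike 7 from A, B.
D's domain is down to {3}, so D = 3. So F can't be 3.
No further eliminations apply; A can still be any of 1, 4.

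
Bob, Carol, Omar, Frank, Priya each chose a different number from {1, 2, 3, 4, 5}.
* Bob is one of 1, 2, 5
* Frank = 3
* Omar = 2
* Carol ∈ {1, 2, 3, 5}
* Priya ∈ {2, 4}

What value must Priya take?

Omar's domain is down to {2}, so Omar = 2. Remove 2 from Bob, Carol, Priya.
So Priya = 4.

4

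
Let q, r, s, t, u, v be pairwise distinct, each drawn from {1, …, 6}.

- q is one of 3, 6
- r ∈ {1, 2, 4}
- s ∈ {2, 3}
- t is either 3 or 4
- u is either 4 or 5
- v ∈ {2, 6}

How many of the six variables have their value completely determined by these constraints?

Among the 6 variables, 1 fits only r (and all 6 values in {1, 2, 3, 4, 5, 6} must be used), so r = 1.
Among the 5 still-open variables, 5 fits only u (and all 5 values in {2, 3, 4, 5, 6} must be used), so u = 5.
The 4 still-open variables draw from only 4 values {2, 3, 4, 6}, so each is used; only t can be 4, hence t = 4.
Determined: r=1, t=4, u=5. The other variables each still have more than one consistent value. That makes 3.

3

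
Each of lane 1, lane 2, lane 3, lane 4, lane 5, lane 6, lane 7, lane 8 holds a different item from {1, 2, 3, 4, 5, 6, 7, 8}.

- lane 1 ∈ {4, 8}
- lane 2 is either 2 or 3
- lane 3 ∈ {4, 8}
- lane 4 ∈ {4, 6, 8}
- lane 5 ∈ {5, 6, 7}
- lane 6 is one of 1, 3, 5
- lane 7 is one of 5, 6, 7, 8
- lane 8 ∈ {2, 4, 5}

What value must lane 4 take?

The 8 variables draw from only 8 values {1, 2, 3, 4, 5, 6, 7, 8}, so each is used; only lane 6 can be 1, hence lane 6 = 1.
The 7 still-open variables together cover exactly {2, 3, 4, 5, 6, 7, 8} — 7 values for 7 variables — and 3 appears only in lane 2's list, so lane 2 = 3.
The 6 still-open variables draw from only 6 values {2, 4, 5, 6, 7, 8}, so each is used; only lane 8 can be 2, hence lane 8 = 2.
lane 1 and lane 3 between them cover only {4, 8} — a naked pair. Remove those values from lane 4, lane 7.
So lane 4 = 6.

6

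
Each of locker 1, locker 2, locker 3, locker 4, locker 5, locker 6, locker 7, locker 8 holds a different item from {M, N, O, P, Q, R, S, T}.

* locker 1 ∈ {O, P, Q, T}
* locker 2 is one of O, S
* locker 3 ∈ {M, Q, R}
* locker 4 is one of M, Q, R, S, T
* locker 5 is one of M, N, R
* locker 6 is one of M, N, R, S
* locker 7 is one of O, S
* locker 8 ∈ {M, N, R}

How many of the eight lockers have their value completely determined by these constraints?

The 8 variables draw from only 8 values {M, N, O, P, Q, R, S, T}, so each is used; only locker 1 can be P, hence locker 1 = P.
The 7 still-open variables draw from only 7 values {M, N, O, Q, R, S, T}, so each is used; only locker 4 can be T, hence locker 4 = T.
The 6 still-open variables draw from only 6 values {M, N, O, Q, R, S}, so each is used; only locker 3 can be Q, hence locker 3 = Q.
locker 2 and locker 7 between them cover only {O, S} — a naked pair. Remove those values from locker 6.
Determined: locker 1=P, locker 3=Q, locker 4=T. The other lockers each still have more than one consistent value. That makes 3.

3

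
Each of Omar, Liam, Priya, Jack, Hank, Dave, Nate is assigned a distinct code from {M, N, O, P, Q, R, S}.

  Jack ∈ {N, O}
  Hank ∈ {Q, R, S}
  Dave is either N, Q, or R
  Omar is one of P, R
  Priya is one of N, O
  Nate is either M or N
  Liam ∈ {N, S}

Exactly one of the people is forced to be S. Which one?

Among the 7 variables, M fits only Nate (and all 7 values in {M, N, O, P, Q, R, S} must be used), so Nate = M.
The 6 still-open variables together cover exactly {N, O, P, Q, R, S} — 6 values for 6 variables — and P appears only in Omar's list, so Omar = P.
The 2 variables Priya and Jack are confined to {N, O}, which locks those values in; drop them from Liam, Dave.
So S goes to Liam.

Liam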